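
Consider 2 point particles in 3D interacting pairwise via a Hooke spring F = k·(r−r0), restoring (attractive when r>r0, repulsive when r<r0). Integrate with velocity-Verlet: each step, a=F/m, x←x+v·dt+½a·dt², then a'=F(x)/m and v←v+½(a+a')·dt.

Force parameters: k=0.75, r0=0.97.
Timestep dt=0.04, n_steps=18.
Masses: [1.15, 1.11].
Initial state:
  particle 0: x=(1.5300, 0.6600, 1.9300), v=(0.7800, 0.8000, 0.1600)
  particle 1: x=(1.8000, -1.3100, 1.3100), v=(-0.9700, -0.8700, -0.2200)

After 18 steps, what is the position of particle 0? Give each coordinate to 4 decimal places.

step 0: x0=(1.5300, 0.6600, 1.9300) x1=(1.8000, -1.3100, 1.3100)
step 1: x0=(1.5613, 0.6915, 1.9362) x1=(1.7611, -1.3442, 1.3014)
step 2: x0=(1.5927, 0.7217, 1.9421) x1=(1.7221, -1.3773, 1.2931)
step 3: x0=(1.6241, 0.7508, 1.9476) x1=(1.6831, -1.4090, 1.2853)
step 4: x0=(1.6556, 0.7786, 1.9527) x1=(1.6439, -1.4394, 1.2778)
step 5: x0=(1.6871, 0.8050, 1.9574) x1=(1.6048, -1.4685, 1.2708)
step 6: x0=(1.7186, 0.8300, 1.9616) x1=(1.5658, -1.4960, 1.2642)
step 7: x0=(1.7499, 0.8536, 1.9654) x1=(1.5268, -1.5221, 1.2581)
step 8: x0=(1.7811, 0.8757, 1.9688) x1=(1.4880, -1.5466, 1.2524)
step 9: x0=(1.8121, 0.8962, 1.9717) x1=(1.4494, -1.5695, 1.2473)
step 10: x0=(1.8429, 0.9150, 1.9741) x1=(1.4111, -1.5907, 1.2426)
step 11: x0=(1.8734, 0.9323, 1.9761) x1=(1.3730, -1.6102, 1.2384)
step 12: x0=(1.9036, 0.9478, 1.9776) x1=(1.3353, -1.6279, 1.2347)
step 13: x0=(1.9333, 0.9616, 1.9785) x1=(1.2979, -1.6439, 1.2315)
step 14: x0=(1.9627, 0.9736, 1.9790) x1=(1.2611, -1.6579, 1.2289)
step 15: x0=(1.9915, 0.9838, 1.9789) x1=(1.2247, -1.6702, 1.2268)
step 16: x0=(2.0199, 0.9922, 1.9783) x1=(1.1889, -1.6805, 1.2252)
step 17: x0=(2.0476, 0.9987, 1.9772) x1=(1.1536, -1.6889, 1.2242)
step 18: x0=(2.0748, 1.0034, 1.9756) x1=(1.1190, -1.6954, 1.2237)

(2.0748, 1.0034, 1.9756)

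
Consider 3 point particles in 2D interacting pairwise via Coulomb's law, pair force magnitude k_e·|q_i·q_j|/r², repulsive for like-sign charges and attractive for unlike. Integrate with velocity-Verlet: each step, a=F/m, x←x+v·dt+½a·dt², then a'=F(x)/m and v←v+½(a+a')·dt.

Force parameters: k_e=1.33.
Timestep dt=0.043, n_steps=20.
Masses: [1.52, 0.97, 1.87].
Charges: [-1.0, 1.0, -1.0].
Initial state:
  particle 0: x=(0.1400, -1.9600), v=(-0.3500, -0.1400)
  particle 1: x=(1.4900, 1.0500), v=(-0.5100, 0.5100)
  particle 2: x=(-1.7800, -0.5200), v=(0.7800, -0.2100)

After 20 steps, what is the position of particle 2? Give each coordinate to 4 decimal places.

step 0: x0=(0.1400, -1.9600) x1=(1.4900, 1.0500) x2=(-1.7800, -0.5200)
step 1: x0=(0.1251, -1.9660) x1=(1.4679, 1.0718) x2=(-1.7465, -0.5289)
step 2: x0=(0.1105, -1.9721) x1=(1.4456, 1.0933) x2=(-1.7131, -0.5377)
step 3: x0=(0.0962, -1.9782) x1=(1.4230, 1.1145) x2=(-1.6798, -0.5462)
step 4: x0=(0.0821, -1.9844) x1=(1.4001, 1.1353) x2=(-1.6466, -0.5546)
step 5: x0=(0.0684, -1.9907) x1=(1.3770, 1.1559) x2=(-1.6135, -0.5627)
step 6: x0=(0.0550, -1.9971) x1=(1.3536, 1.1762) x2=(-1.5805, -0.5706)
step 7: x0=(0.0419, -2.0035) x1=(1.3299, 1.1961) x2=(-1.5477, -0.5783)
step 8: x0=(0.0291, -2.0101) x1=(1.3060, 1.2158) x2=(-1.5149, -0.5857)
step 9: x0=(0.0166, -2.0168) x1=(1.2817, 1.2351) x2=(-1.4823, -0.5928)
step 10: x0=(0.0045, -2.0236) x1=(1.2573, 1.2541) x2=(-1.4498, -0.5996)
step 11: x0=(-0.0073, -2.0306) x1=(1.2325, 1.2728) x2=(-1.4174, -0.6062)
step 12: x0=(-0.0188, -2.0377) x1=(1.2075, 1.2911) x2=(-1.3852, -0.6125)
step 13: x0=(-0.0300, -2.0451) x1=(1.1822, 1.3092) x2=(-1.3531, -0.6184)
step 14: x0=(-0.0408, -2.0526) x1=(1.1567, 1.3268) x2=(-1.3211, -0.6240)
step 15: x0=(-0.0513, -2.0603) x1=(1.1308, 1.3442) x2=(-1.2892, -0.6293)
step 16: x0=(-0.0615, -2.0682) x1=(1.1048, 1.3612) x2=(-1.2575, -0.6342)
step 17: x0=(-0.0713, -2.0764) x1=(1.0784, 1.3778) x2=(-1.2259, -0.6387)
step 18: x0=(-0.0808, -2.0849) x1=(1.0518, 1.3941) x2=(-1.1945, -0.6428)
step 19: x0=(-0.0899, -2.0936) x1=(1.0249, 1.4100) x2=(-1.1632, -0.6465)
step 20: x0=(-0.0987, -2.1026) x1=(0.9978, 1.4255) x2=(-1.1320, -0.6498)

(-1.1320, -0.6498)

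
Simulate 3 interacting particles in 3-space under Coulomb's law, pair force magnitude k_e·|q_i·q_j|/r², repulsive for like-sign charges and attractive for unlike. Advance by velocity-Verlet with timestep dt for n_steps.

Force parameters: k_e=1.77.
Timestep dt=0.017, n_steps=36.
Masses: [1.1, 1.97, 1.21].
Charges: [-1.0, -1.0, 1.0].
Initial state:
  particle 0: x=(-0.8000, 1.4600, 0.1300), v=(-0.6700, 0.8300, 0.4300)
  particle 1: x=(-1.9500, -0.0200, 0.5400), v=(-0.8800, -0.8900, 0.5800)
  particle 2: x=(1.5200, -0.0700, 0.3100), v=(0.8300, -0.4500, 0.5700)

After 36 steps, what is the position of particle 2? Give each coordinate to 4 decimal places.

(1.9861, -0.3299, 0.6582)

step 0: x0=(-0.8000, 1.4600, 0.1300) x1=(-1.9500, -0.0200, 0.5400) x2=(1.5200, -0.0700, 0.3100)
step 1: x0=(-0.8113, 1.4741, 0.1373) x1=(-1.9650, -0.0352, 0.5499) x2=(1.5341, -0.0776, 0.3197)
step 2: x0=(-0.8225, 1.4883, 0.1446) x1=(-1.9800, -0.0504, 0.5597) x2=(1.5481, -0.0852, 0.3294)
step 3: x0=(-0.8336, 1.5026, 0.1518) x1=(-1.9950, -0.0656, 0.5696) x2=(1.5620, -0.0928, 0.3391)
step 4: x0=(-0.8446, 1.5169, 0.1591) x1=(-2.0100, -0.0809, 0.5795) x2=(1.5758, -0.1004, 0.3488)
step 5: x0=(-0.8555, 1.5313, 0.1663) x1=(-2.0250, -0.0963, 0.5895) x2=(1.5896, -0.1079, 0.3584)
step 6: x0=(-0.8662, 1.5458, 0.1735) x1=(-2.0401, -0.1117, 0.5994) x2=(1.6033, -0.1154, 0.3681)
step 7: x0=(-0.8769, 1.5603, 0.1806) x1=(-2.0552, -0.1272, 0.6093) x2=(1.6169, -0.1228, 0.3778)
step 8: x0=(-0.8874, 1.5748, 0.1878) x1=(-2.0703, -0.1427, 0.6193) x2=(1.6304, -0.1303, 0.3875)
step 9: x0=(-0.8979, 1.5895, 0.1949) x1=(-2.0854, -0.1583, 0.6292) x2=(1.6439, -0.1377, 0.3972)
step 10: x0=(-0.9082, 1.6041, 0.2021) x1=(-2.1005, -0.1739, 0.6392) x2=(1.6573, -0.1451, 0.4068)
step 11: x0=(-0.9185, 1.6188, 0.2092) x1=(-2.1156, -0.1895, 0.6492) x2=(1.6707, -0.1525, 0.4165)
step 12: x0=(-0.9286, 1.6336, 0.2163) x1=(-2.1307, -0.2052, 0.6592) x2=(1.6840, -0.1598, 0.4262)
step 13: x0=(-0.9387, 1.6484, 0.2233) x1=(-2.1459, -0.2209, 0.6692) x2=(1.6972, -0.1671, 0.4359)
step 14: x0=(-0.9487, 1.6633, 0.2304) x1=(-2.1610, -0.2367, 0.6792) x2=(1.7104, -0.1744, 0.4456)
step 15: x0=(-0.9587, 1.6782, 0.2374) x1=(-2.1762, -0.2525, 0.6892) x2=(1.7235, -0.1817, 0.4552)
step 16: x0=(-0.9685, 1.6932, 0.2445) x1=(-2.1914, -0.2684, 0.6992) x2=(1.7365, -0.1889, 0.4649)
step 17: x0=(-0.9782, 1.7082, 0.2515) x1=(-2.2065, -0.2842, 0.7093) x2=(1.7495, -0.1962, 0.4746)
step 18: x0=(-0.9879, 1.7232, 0.2585) x1=(-2.2217, -0.3002, 0.7193) x2=(1.7624, -0.2034, 0.4842)
step 19: x0=(-0.9975, 1.7383, 0.2655) x1=(-2.2369, -0.3161, 0.7294) x2=(1.7753, -0.2106, 0.4939)
step 20: x0=(-1.0071, 1.7535, 0.2725) x1=(-2.2521, -0.3321, 0.7394) x2=(1.7881, -0.2177, 0.5036)
step 21: x0=(-1.0165, 1.7687, 0.2795) x1=(-2.2673, -0.3482, 0.7495) x2=(1.8008, -0.2249, 0.5133)
step 22: x0=(-1.0259, 1.7839, 0.2864) x1=(-2.2825, -0.3642, 0.7595) x2=(1.8135, -0.2320, 0.5229)
step 23: x0=(-1.0353, 1.7991, 0.2934) x1=(-2.2977, -0.3803, 0.7696) x2=(1.8262, -0.2391, 0.5326)
step 24: x0=(-1.0445, 1.8144, 0.3003) x1=(-2.3129, -0.3965, 0.7797) x2=(1.8388, -0.2462, 0.5423)
step 25: x0=(-1.0537, 1.8298, 0.3072) x1=(-2.3282, -0.4127, 0.7898) x2=(1.8513, -0.2533, 0.5519)
step 26: x0=(-1.0629, 1.8452, 0.3141) x1=(-2.3434, -0.4289, 0.7999) x2=(1.8638, -0.2603, 0.5616)
step 27: x0=(-1.0719, 1.8606, 0.3210) x1=(-2.3586, -0.4451, 0.8100) x2=(1.8763, -0.2674, 0.5712)
step 28: x0=(-1.0809, 1.8760, 0.3279) x1=(-2.3739, -0.4614, 0.8201) x2=(1.8887, -0.2744, 0.5809)
step 29: x0=(-1.0899, 1.8915, 0.3348) x1=(-2.3891, -0.4776, 0.8302) x2=(1.9010, -0.2814, 0.5906)
step 30: x0=(-1.0988, 1.9070, 0.3417) x1=(-2.4043, -0.4940, 0.8403) x2=(1.9133, -0.2884, 0.6002)
step 31: x0=(-1.1077, 1.9225, 0.3486) x1=(-2.4196, -0.5103, 0.8504) x2=(1.9255, -0.2953, 0.6099)
step 32: x0=(-1.1165, 1.9381, 0.3555) x1=(-2.4348, -0.5267, 0.8606) x2=(1.9378, -0.3023, 0.6195)
step 33: x0=(-1.1252, 1.9537, 0.3623) x1=(-2.4500, -0.5431, 0.8707) x2=(1.9499, -0.3092, 0.6292)
step 34: x0=(-1.1339, 1.9694, 0.3692) x1=(-2.4653, -0.5595, 0.8808) x2=(1.9620, -0.3161, 0.6389)
step 35: x0=(-1.1425, 1.9850, 0.3760) x1=(-2.4805, -0.5760, 0.8910) x2=(1.9741, -0.3230, 0.6485)
step 36: x0=(-1.1511, 2.0007, 0.3828) x1=(-2.4958, -0.5925, 0.9011) x2=(1.9861, -0.3299, 0.6582)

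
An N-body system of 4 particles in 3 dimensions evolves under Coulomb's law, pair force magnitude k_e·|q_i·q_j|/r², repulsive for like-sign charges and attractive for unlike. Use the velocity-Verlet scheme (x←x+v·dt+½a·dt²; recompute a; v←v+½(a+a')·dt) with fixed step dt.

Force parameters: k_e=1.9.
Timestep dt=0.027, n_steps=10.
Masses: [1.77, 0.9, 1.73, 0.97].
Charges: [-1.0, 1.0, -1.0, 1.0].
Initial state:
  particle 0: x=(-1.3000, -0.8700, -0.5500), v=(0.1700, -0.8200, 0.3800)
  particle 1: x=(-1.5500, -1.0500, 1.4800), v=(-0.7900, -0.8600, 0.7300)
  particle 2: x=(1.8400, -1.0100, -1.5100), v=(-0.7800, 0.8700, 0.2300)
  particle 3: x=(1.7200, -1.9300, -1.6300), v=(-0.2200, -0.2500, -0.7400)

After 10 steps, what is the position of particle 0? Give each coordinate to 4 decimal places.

(-1.2561, -1.0932, -0.4387)

step 0: x0=(-1.3000, -0.8700, -0.5500) x1=(-1.5500, -1.0500, 1.4800) x2=(1.8400, -1.0100, -1.5100) x3=(1.7200, -1.9300, -1.6300)
step 1: x0=(-1.2954, -0.8922, -0.5396) x1=(-1.5713, -1.0732, 1.4995) x2=(1.8189, -0.9870, -1.5038) x3=(1.7141, -1.9359, -1.6499)
step 2: x0=(-1.2909, -0.9143, -0.5291) x1=(-1.5926, -1.0963, 1.5187) x2=(1.7978, -0.9648, -1.4978) x3=(1.7084, -1.9403, -1.6695)
step 3: x0=(-1.2864, -0.9366, -0.5184) x1=(-1.6138, -1.1195, 1.5375) x2=(1.7766, -0.9434, -1.4919) x3=(1.7027, -1.9433, -1.6889)
step 4: x0=(-1.2819, -0.9588, -0.5075) x1=(-1.6349, -1.1425, 1.5560) x2=(1.7554, -0.9227, -1.4862) x3=(1.6970, -1.9449, -1.7081)
step 5: x0=(-1.2775, -0.9811, -0.4965) x1=(-1.6560, -1.1655, 1.5741) x2=(1.7342, -0.9028, -1.4806) x3=(1.6913, -1.9452, -1.7269)
step 6: x0=(-1.2731, -1.0035, -0.4852) x1=(-1.6770, -1.1885, 1.5919) x2=(1.7130, -0.8835, -1.4752) x3=(1.6856, -1.9443, -1.7455)
step 7: x0=(-1.2688, -1.0259, -0.4738) x1=(-1.6979, -1.2114, 1.6094) x2=(1.6919, -0.8649, -1.4699) x3=(1.6799, -1.9422, -1.7638)
step 8: x0=(-1.2645, -1.0483, -0.4623) x1=(-1.7187, -1.2343, 1.6265) x2=(1.6708, -0.8469, -1.4648) x3=(1.6741, -1.9389, -1.7818)
step 9: x0=(-1.2603, -1.0707, -0.4506) x1=(-1.7395, -1.2571, 1.6433) x2=(1.6498, -0.8296, -1.4599) x3=(1.6683, -1.9346, -1.7994)
step 10: x0=(-1.2561, -1.0932, -0.4387) x1=(-1.7602, -1.2799, 1.6597) x2=(1.6288, -0.8127, -1.4551) x3=(1.6624, -1.9292, -1.8167)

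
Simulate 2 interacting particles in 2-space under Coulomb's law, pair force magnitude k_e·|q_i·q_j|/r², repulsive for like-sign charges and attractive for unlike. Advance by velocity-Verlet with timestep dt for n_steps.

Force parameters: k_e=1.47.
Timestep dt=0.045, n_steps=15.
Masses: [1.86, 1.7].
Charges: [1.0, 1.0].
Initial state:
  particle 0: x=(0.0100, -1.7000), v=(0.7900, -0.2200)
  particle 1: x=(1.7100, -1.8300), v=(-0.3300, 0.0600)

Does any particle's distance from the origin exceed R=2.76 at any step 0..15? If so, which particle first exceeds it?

no

step 0: x0=(0.0100, -1.7000) x1=(1.7100, -1.8300)
step 1: x0=(0.0453, -1.7099) x1=(1.6955, -1.8273)
step 2: x0=(0.0800, -1.7197) x1=(1.6815, -1.8247)
step 3: x0=(0.1140, -1.7295) x1=(1.6683, -1.8221)
step 4: x0=(0.1475, -1.7393) x1=(1.6558, -1.8196)
step 5: x0=(0.1802, -1.7490) x1=(1.6440, -1.8171)
step 6: x0=(0.2121, -1.7587) x1=(1.6331, -1.8146)
step 7: x0=(0.2433, -1.7683) x1=(1.6230, -1.8122)
step 8: x0=(0.2737, -1.7780) x1=(1.6139, -1.8098)
step 9: x0=(0.3031, -1.7876) x1=(1.6057, -1.8074)
step 10: x0=(0.3316, -1.7972) x1=(1.5986, -1.8050)
step 11: x0=(0.3591, -1.8067) x1=(1.5925, -1.8027)
step 12: x0=(0.3856, -1.8163) x1=(1.5876, -1.8003)
step 13: x0=(0.4109, -1.8259) x1=(1.5839, -1.7979)
step 14: x0=(0.4351, -1.8356) x1=(1.5815, -1.7955)
step 15: x0=(0.4581, -1.8452) x1=(1.5804, -1.7931)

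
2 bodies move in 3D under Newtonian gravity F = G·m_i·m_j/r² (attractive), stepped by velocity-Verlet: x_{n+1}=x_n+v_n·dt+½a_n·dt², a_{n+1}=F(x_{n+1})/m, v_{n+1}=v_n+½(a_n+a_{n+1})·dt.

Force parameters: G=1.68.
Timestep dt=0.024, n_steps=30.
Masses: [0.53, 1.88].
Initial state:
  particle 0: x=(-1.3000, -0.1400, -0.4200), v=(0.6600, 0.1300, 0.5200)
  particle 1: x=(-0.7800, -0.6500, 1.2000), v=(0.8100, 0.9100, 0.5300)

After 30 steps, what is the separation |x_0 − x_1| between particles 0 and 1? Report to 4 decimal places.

1.3873

step 0: x0=(-1.3000, -0.1400, -0.4200) x1=(-0.7800, -0.6500, 1.2000)
step 1: x0=(-1.2841, -0.1370, -0.4073) x1=(-0.7606, -0.6281, 1.2126)
step 2: x0=(-1.2680, -0.1341, -0.3940) x1=(-0.7412, -0.6062, 1.2251)
step 3: x0=(-1.2517, -0.1314, -0.3802) x1=(-0.7219, -0.5843, 1.2375)
step 4: x0=(-1.2353, -0.1288, -0.3658) x1=(-0.7026, -0.5623, 1.2497)
step 5: x0=(-1.2186, -0.1264, -0.3509) x1=(-0.6834, -0.5402, 1.2617)
step 6: x0=(-1.2018, -0.1241, -0.3355) x1=(-0.6642, -0.5182, 1.2736)
step 7: x0=(-1.1848, -0.1219, -0.3195) x1=(-0.6451, -0.4961, 1.2853)
step 8: x0=(-1.1677, -0.1199, -0.3030) x1=(-0.6261, -0.4739, 1.2969)
step 9: x0=(-1.1503, -0.1180, -0.2858) x1=(-0.6071, -0.4517, 1.3083)
step 10: x0=(-1.1327, -0.1163, -0.2682) x1=(-0.5881, -0.4295, 1.3196)
step 11: x0=(-1.1150, -0.1146, -0.2499) x1=(-0.5692, -0.4072, 1.3307)
step 12: x0=(-1.0970, -0.1131, -0.2310) x1=(-0.5504, -0.3850, 1.3416)
step 13: x0=(-1.0788, -0.1116, -0.2116) x1=(-0.5316, -0.3627, 1.3523)
step 14: x0=(-1.0604, -0.1103, -0.1915) x1=(-0.5129, -0.3403, 1.3629)
step 15: x0=(-1.0418, -0.1090, -0.1708) x1=(-0.4942, -0.3179, 1.3733)
step 16: x0=(-1.0230, -0.1078, -0.1495) x1=(-0.4756, -0.2956, 1.3836)
step 17: x0=(-1.0039, -0.1067, -0.1276) x1=(-0.4571, -0.2731, 1.3936)
step 18: x0=(-0.9847, -0.1057, -0.1050) x1=(-0.4386, -0.2507, 1.4035)
step 19: x0=(-0.9651, -0.1047, -0.0818) x1=(-0.4202, -0.2283, 1.4132)
step 20: x0=(-0.9454, -0.1038, -0.0579) x1=(-0.4019, -0.2058, 1.4227)
step 21: x0=(-0.9254, -0.1030, -0.0333) x1=(-0.3836, -0.1833, 1.4320)
step 22: x0=(-0.9051, -0.1022, -0.0080) x1=(-0.3654, -0.1608, 1.4411)
step 23: x0=(-0.8845, -0.1014, 0.0179) x1=(-0.3473, -0.1383, 1.4500)
step 24: x0=(-0.8637, -0.1006, 0.0447) x1=(-0.3293, -0.1158, 1.4587)
step 25: x0=(-0.8426, -0.0998, 0.0721) x1=(-0.3113, -0.0933, 1.4672)
step 26: x0=(-0.8213, -0.0991, 0.1003) x1=(-0.2934, -0.0708, 1.4755)
step 27: x0=(-0.7996, -0.0983, 0.1294) x1=(-0.2756, -0.0483, 1.4836)
step 28: x0=(-0.7776, -0.0974, 0.1592) x1=(-0.2579, -0.0258, 1.4914)
step 29: x0=(-0.7553, -0.0966, 0.1898) x1=(-0.2403, -0.0034, 1.4990)
step 30: x0=(-0.7326, -0.0957, 0.2213) x1=(-0.2228, 0.0191, 1.5064)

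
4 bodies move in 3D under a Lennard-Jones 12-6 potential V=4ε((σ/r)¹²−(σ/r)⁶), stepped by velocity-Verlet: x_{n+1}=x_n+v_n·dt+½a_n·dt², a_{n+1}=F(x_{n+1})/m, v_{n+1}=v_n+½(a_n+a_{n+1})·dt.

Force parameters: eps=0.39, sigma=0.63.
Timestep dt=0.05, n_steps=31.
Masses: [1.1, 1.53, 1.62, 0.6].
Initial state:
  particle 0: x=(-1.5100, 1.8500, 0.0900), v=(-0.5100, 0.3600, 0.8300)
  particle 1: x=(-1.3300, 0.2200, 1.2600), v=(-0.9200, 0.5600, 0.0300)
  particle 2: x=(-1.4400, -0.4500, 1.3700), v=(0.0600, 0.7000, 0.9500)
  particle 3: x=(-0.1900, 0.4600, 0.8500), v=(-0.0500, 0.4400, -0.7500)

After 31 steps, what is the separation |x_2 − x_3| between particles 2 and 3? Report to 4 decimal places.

3.1263

step 0: x0=(-1.5100, 1.8500, 0.0900) x1=(-1.3300, 0.2200, 1.2600) x2=(-1.4400, -0.4500, 1.3700) x3=(-0.1900, 0.4600, 0.8500)
step 1: x0=(-1.5355, 1.8680, 0.1315) x1=(-1.3757, 0.2492, 1.2613) x2=(-1.4372, -0.4161, 1.4177) x3=(-0.1928, 0.4819, 0.8126)
step 2: x0=(-1.5610, 1.8860, 0.1730) x1=(-1.4210, 0.2810, 1.2619) x2=(-1.4345, -0.3846, 1.4659) x3=(-0.1960, 0.5038, 0.7754)
step 3: x0=(-1.5865, 1.9039, 0.2145) x1=(-1.4662, 0.3139, 1.2621) x2=(-1.4319, -0.3541, 1.5145) x3=(-0.1996, 0.5255, 0.7383)
step 4: x0=(-1.6119, 1.9219, 0.2561) x1=(-1.5113, 0.3463, 1.2625) x2=(-1.4293, -0.3231, 1.5628) x3=(-0.2034, 0.5472, 0.7013)
step 5: x0=(-1.6374, 1.9398, 0.2976) x1=(-1.5561, 0.3770, 1.2636) x2=(-1.4269, -0.2905, 1.6104) x3=(-0.2075, 0.5689, 0.6644)
step 6: x0=(-1.6629, 1.9577, 0.3392) x1=(-1.6005, 0.4057, 1.2657) x2=(-1.4248, -0.2560, 1.6570) x3=(-0.2117, 0.5905, 0.6276)
step 7: x0=(-1.6883, 1.9755, 0.3808) x1=(-1.6443, 0.4324, 1.2690) x2=(-1.4232, -0.2195, 1.7025) x3=(-0.2161, 0.6121, 0.5908)
step 8: x0=(-1.7138, 1.9934, 0.4224) x1=(-1.6874, 0.4573, 1.2735) x2=(-1.4222, -0.1813, 1.7468) x3=(-0.2206, 0.6337, 0.5541)
step 9: x0=(-1.7392, 2.0112, 0.4640) x1=(-1.7298, 0.4806, 1.2792) x2=(-1.4219, -0.1416, 1.7899) x3=(-0.2252, 0.6553, 0.5175)
step 10: x0=(-1.7646, 2.0290, 0.5056) x1=(-1.7716, 0.5025, 1.2860) x2=(-1.4221, -0.1005, 1.8320) x3=(-0.2299, 0.6769, 0.4809)
step 11: x0=(-1.7901, 2.0467, 0.5472) x1=(-1.8126, 0.5234, 1.2938) x2=(-1.4230, -0.0584, 1.8732) x3=(-0.2347, 0.6984, 0.4444)
step 12: x0=(-1.8155, 2.0644, 0.5888) x1=(-1.8531, 0.5433, 1.3024) x2=(-1.4245, -0.0155, 1.9134) x3=(-0.2395, 0.7200, 0.4078)
step 13: x0=(-1.8409, 2.0821, 0.6305) x1=(-1.8929, 0.5625, 1.3119) x2=(-1.4265, 0.0282, 1.9529) x3=(-0.2444, 0.7416, 0.3714)
step 14: x0=(-1.8663, 2.0997, 0.6722) x1=(-1.9322, 0.5811, 1.3222) x2=(-1.4290, 0.0725, 1.9917) x3=(-0.2493, 0.7632, 0.3349)
step 15: x0=(-1.8917, 2.1173, 0.7139) x1=(-1.9710, 0.5993, 1.3330) x2=(-1.4319, 0.1172, 2.0298) x3=(-0.2542, 0.7848, 0.2984)
step 16: x0=(-1.9171, 2.1348, 0.7556) x1=(-2.0093, 0.6171, 1.3444) x2=(-1.4353, 0.1623, 2.0674) x3=(-0.2592, 0.8063, 0.2620)
step 17: x0=(-1.9425, 2.1523, 0.7973) x1=(-2.0473, 0.6346, 1.3563) x2=(-1.4391, 0.2078, 2.1046) x3=(-0.2642, 0.8279, 0.2256)
step 18: x0=(-1.9679, 2.1698, 0.8390) x1=(-2.0849, 0.6519, 1.3686) x2=(-1.4431, 0.2534, 2.1413) x3=(-0.2692, 0.8495, 0.1892)
step 19: x0=(-1.9933, 2.1871, 0.8808) x1=(-2.1222, 0.6690, 1.3812) x2=(-1.4475, 0.2992, 2.1777) x3=(-0.2743, 0.8711, 0.1528)
step 20: x0=(-2.0187, 2.2045, 0.9226) x1=(-2.1592, 0.6861, 1.3941) x2=(-1.4521, 0.3452, 2.2138) x3=(-0.2793, 0.8927, 0.1165)
step 21: x0=(-2.0441, 2.2218, 0.9644) x1=(-2.1960, 0.7030, 1.4073) x2=(-1.4569, 0.3912, 2.2496) x3=(-0.2844, 0.9143, 0.0801)
step 22: x0=(-2.0695, 2.2390, 1.0062) x1=(-2.2326, 0.7199, 1.4207) x2=(-1.4619, 0.4374, 2.2853) x3=(-0.2894, 0.9359, 0.0438)
step 23: x0=(-2.0949, 2.2562, 1.0480) x1=(-2.2690, 0.7368, 1.4343) x2=(-1.4671, 0.4836, 2.3207) x3=(-0.2945, 0.9575, 0.0074)
step 24: x0=(-2.1203, 2.2733, 1.0898) x1=(-2.3052, 0.7537, 1.4481) x2=(-1.4724, 0.5299, 2.3560) x3=(-0.2996, 0.9791, -0.0289)
step 25: x0=(-2.1457, 2.2904, 1.1317) x1=(-2.3413, 0.7705, 1.4620) x2=(-1.4779, 0.5761, 2.3911) x3=(-0.3047, 1.0007, -0.0652)
step 26: x0=(-2.1711, 2.3074, 1.1735) x1=(-2.3773, 0.7874, 1.4759) x2=(-1.4834, 0.6225, 2.4261) x3=(-0.3098, 1.0223, -0.1016)
step 27: x0=(-2.1965, 2.3244, 1.2154) x1=(-2.4132, 0.8043, 1.4900) x2=(-1.4890, 0.6688, 2.4611) x3=(-0.3149, 1.0439, -0.1379)
step 28: x0=(-2.2219, 2.3412, 1.2573) x1=(-2.4490, 0.8213, 1.5042) x2=(-1.4948, 0.7151, 2.4959) x3=(-0.3201, 1.0655, -0.1742)
step 29: x0=(-2.2473, 2.3581, 1.2992) x1=(-2.4848, 0.8382, 1.5184) x2=(-1.5005, 0.7615, 2.5307) x3=(-0.3252, 1.0871, -0.2105)
step 30: x0=(-2.2728, 2.3748, 1.3411) x1=(-2.5205, 0.8552, 1.5326) x2=(-1.5064, 0.8079, 2.5654) x3=(-0.3303, 1.1087, -0.2468)
step 31: x0=(-2.2982, 2.3915, 1.3830) x1=(-2.5561, 0.8723, 1.5470) x2=(-1.5122, 0.8543, 2.6001) x3=(-0.3354, 1.1303, -0.2831)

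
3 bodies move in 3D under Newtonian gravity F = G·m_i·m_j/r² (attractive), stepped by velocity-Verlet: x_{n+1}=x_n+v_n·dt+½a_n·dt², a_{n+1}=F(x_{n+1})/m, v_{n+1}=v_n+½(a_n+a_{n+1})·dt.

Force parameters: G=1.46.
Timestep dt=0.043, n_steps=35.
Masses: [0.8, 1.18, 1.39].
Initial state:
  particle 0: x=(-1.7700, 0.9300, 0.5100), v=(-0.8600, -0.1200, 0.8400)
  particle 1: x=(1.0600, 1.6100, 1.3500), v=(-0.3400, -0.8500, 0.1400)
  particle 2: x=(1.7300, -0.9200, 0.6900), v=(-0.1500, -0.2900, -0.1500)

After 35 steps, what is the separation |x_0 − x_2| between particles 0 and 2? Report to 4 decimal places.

4.5878

step 0: x0=(-1.7700, 0.9300, 0.5100) x1=(1.0600, 1.6100, 1.3500) x2=(1.7300, -0.9200, 0.6900)
step 1: x0=(-1.8067, 0.9248, 0.5462) x1=(1.0453, 1.5732, 1.3559) x2=(1.7234, -0.9322, 0.6836)
step 2: x0=(-1.8429, 0.9196, 0.5824) x1=(1.0306, 1.5358, 1.3617) x2=(1.7166, -0.9440, 0.6773)
step 3: x0=(-1.8785, 0.9144, 0.6188) x1=(1.0157, 1.4979, 1.3672) x2=(1.7096, -0.9553, 0.6711)
step 4: x0=(-1.9137, 0.9091, 0.6553) x1=(1.0008, 1.4595, 1.3725) x2=(1.7023, -0.9661, 0.6651)
step 5: x0=(-1.9482, 0.9037, 0.6918) x1=(0.9858, 1.4205, 1.3777) x2=(1.6948, -0.9764, 0.6591)
step 6: x0=(-1.9823, 0.8984, 0.7284) x1=(0.9708, 1.3810, 1.3826) x2=(1.6871, -0.9862, 0.6533)
step 7: x0=(-2.0159, 0.8929, 0.7651) x1=(0.9556, 1.3409, 1.3873) x2=(1.6791, -0.9955, 0.6477)
step 8: x0=(-2.0489, 0.8875, 0.8018) x1=(0.9404, 1.3002, 1.3918) x2=(1.6708, -1.0043, 0.6421)
step 9: x0=(-2.0814, 0.8819, 0.8386) x1=(0.9252, 1.2590, 1.3961) x2=(1.6623, -1.0126, 0.6368)
step 10: x0=(-2.1134, 0.8764, 0.8755) x1=(0.9099, 1.2172, 1.4002) x2=(1.6536, -1.0204, 0.6315)
step 11: x0=(-2.1448, 0.8707, 0.9124) x1=(0.8946, 1.1749, 1.4040) x2=(1.6446, -1.0276, 0.6265)
step 12: x0=(-2.1758, 0.8650, 0.9493) x1=(0.8792, 1.1319, 1.4076) x2=(1.6353, -1.0344, 0.6216)
step 13: x0=(-2.2062, 0.8593, 0.9863) x1=(0.8638, 1.0884, 1.4110) x2=(1.6257, -1.0406, 0.6169)
step 14: x0=(-2.2362, 0.8534, 1.0233) x1=(0.8485, 1.0443, 1.4141) x2=(1.6159, -1.0462, 0.6125)
step 15: x0=(-2.2656, 0.8475, 1.0603) x1=(0.8331, 0.9995, 1.4170) x2=(1.6057, -1.0513, 0.6082)
step 16: x0=(-2.2945, 0.8416, 1.0973) x1=(0.8177, 0.9542, 1.4196) x2=(1.5953, -1.0559, 0.6041)
step 17: x0=(-2.3230, 0.8355, 1.1344) x1=(0.8023, 0.9082, 1.4219) x2=(1.5846, -1.0598, 0.6002)
step 18: x0=(-2.3509, 0.8294, 1.1714) x1=(0.7870, 0.8616, 1.4240) x2=(1.5735, -1.0632, 0.5966)
step 19: x0=(-2.3783, 0.8232, 1.2085) x1=(0.7717, 0.8144, 1.4257) x2=(1.5622, -1.0660, 0.5933)
step 20: x0=(-2.4053, 0.8169, 1.2455) x1=(0.7564, 0.7665, 1.4272) x2=(1.5505, -1.0682, 0.5902)
step 21: x0=(-2.4318, 0.8105, 1.2825) x1=(0.7413, 0.7179, 1.4283) x2=(1.5384, -1.0697, 0.5874)
step 22: x0=(-2.4577, 0.8041, 1.3195) x1=(0.7262, 0.6686, 1.4291) x2=(1.5260, -1.0706, 0.5848)
step 23: x0=(-2.4832, 0.7975, 1.3565) x1=(0.7113, 0.6186, 1.4295) x2=(1.5132, -1.0709, 0.5826)
step 24: x0=(-2.5083, 0.7909, 1.3935) x1=(0.6965, 0.5679, 1.4296) x2=(1.5000, -1.0705, 0.5807)
step 25: x0=(-2.5328, 0.7841, 1.4305) x1=(0.6818, 0.5165, 1.4292) x2=(1.4864, -1.0694, 0.5792)
step 26: x0=(-2.5569, 0.7773, 1.4674) x1=(0.6674, 0.4643, 1.4285) x2=(1.4724, -1.0677, 0.5780)
step 27: x0=(-2.5805, 0.7703, 1.5042) x1=(0.6531, 0.4113, 1.4273) x2=(1.4580, -1.0652, 0.5773)
step 28: x0=(-2.6036, 0.7633, 1.5411) x1=(0.6391, 0.3575, 1.4256) x2=(1.4430, -1.0619, 0.5769)
step 29: x0=(-2.6263, 0.7561, 1.5778) x1=(0.6254, 0.3029, 1.4235) x2=(1.4276, -1.0579, 0.5771)
step 30: x0=(-2.6486, 0.7488, 1.6146) x1=(0.6121, 0.2474, 1.4208) x2=(1.4116, -1.0531, 0.5777)
step 31: x0=(-2.6704, 0.7414, 1.6512) x1=(0.5991, 0.1911, 1.4175) x2=(1.3950, -1.0474, 0.5788)
step 32: x0=(-2.6917, 0.7339, 1.6878) x1=(0.5865, 0.1338, 1.4135) x2=(1.3778, -1.0409, 0.5806)
step 33: x0=(-2.7126, 0.7263, 1.7244) x1=(0.5744, 0.0755, 1.4089) x2=(1.3600, -1.0336, 0.5829)
step 34: x0=(-2.7331, 0.7185, 1.7608) x1=(0.5628, 0.0163, 1.4036) x2=(1.3415, -1.0253, 0.5859)
step 35: x0=(-2.7531, 0.7106, 1.7972) x1=(0.5519, -0.0440, 1.3974) x2=(1.3221, -1.0160, 0.5897)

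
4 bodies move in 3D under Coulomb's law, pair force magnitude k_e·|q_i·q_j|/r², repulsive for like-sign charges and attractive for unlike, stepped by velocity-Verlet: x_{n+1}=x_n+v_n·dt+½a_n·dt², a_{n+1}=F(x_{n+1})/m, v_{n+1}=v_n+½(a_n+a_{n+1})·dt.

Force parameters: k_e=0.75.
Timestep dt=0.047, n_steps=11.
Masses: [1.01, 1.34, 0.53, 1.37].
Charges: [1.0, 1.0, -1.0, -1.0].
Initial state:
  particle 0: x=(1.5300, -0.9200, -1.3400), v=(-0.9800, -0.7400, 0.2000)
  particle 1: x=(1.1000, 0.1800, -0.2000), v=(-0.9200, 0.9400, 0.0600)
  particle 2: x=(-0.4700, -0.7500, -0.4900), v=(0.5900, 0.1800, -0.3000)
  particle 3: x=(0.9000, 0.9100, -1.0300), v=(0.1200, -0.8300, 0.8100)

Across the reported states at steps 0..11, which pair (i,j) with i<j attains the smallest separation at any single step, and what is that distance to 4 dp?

pair (1,3), distance 0.4770

step 0: x0=(1.5300, -0.9200, -1.3400) x1=(1.1000, 0.1800, -0.2000) x2=(-0.4700, -0.7500, -0.4900) x3=(0.9000, 0.9100, -1.0300)
step 1: x0=(1.4838, -0.9548, -1.3307) x1=(1.0565, 0.2246, -0.1974) x2=(-0.4418, -0.7416, -0.5041) x3=(0.9059, 0.8706, -0.9916)
step 2: x0=(1.4373, -0.9895, -1.3216) x1=(1.0123, 0.2699, -0.1955) x2=(-0.4125, -0.7332, -0.5181) x3=(0.9121, 0.8304, -0.9525)
step 3: x0=(1.3904, -1.0242, -1.3126) x1=(0.9676, 0.3162, -0.1945) x2=(-0.3823, -0.7249, -0.5321) x3=(0.9188, 0.7894, -0.9124)
step 4: x0=(1.3431, -1.0587, -1.3036) x1=(0.9224, 0.3634, -0.1947) x2=(-0.3509, -0.7167, -0.5461) x3=(0.9258, 0.7473, -0.8711)
step 5: x0=(1.2955, -1.0931, -1.2946) x1=(0.8769, 0.4117, -0.1965) x2=(-0.3185, -0.7085, -0.5601) x3=(0.9331, 0.7041, -0.8282)
step 6: x0=(1.2474, -1.1273, -1.2856) x1=(0.8311, 0.4610, -0.2006) x2=(-0.2850, -0.7005, -0.5741) x3=(0.9405, 0.6599, -0.7831)
step 7: x0=(1.1988, -1.1613, -1.2765) x1=(0.7855, 0.5112, -0.2075) x2=(-0.2505, -0.6925, -0.5882) x3=(0.9477, 0.6146, -0.7354)
step 8: x0=(1.1498, -1.1950, -1.2672) x1=(0.7407, 0.5620, -0.2181) x2=(-0.2149, -0.6848, -0.6024) x3=(0.9540, 0.5685, -0.6841)
step 9: x0=(1.1002, -1.2284, -1.2577) x1=(0.6975, 0.6128, -0.2329) x2=(-0.1783, -0.6773, -0.6167) x3=(0.9588, 0.5224, -0.6288)
step 10: x0=(1.0501, -1.2613, -1.2479) x1=(0.6569, 0.6625, -0.2520) x2=(-0.1407, -0.6701, -0.6313) x3=(0.9610, 0.4772, -0.5693)
step 11: x0=(0.9994, -1.2939, -1.2377) x1=(0.6194, 0.7098, -0.2748) x2=(-0.1022, -0.6634, -0.6463) x3=(0.9602, 0.4341, -0.5065)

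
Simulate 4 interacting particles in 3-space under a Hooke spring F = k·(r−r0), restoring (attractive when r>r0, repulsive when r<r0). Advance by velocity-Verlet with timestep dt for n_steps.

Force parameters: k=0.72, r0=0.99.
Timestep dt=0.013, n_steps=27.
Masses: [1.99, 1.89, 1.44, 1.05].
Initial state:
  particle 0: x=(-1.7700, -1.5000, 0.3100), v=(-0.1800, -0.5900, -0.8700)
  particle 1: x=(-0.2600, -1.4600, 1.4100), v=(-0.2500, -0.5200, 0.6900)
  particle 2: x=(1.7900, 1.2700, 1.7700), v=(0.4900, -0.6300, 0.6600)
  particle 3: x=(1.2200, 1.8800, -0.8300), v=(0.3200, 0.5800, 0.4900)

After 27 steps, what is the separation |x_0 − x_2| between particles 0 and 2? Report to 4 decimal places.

4.7230

step 0: x0=(-1.7700, -1.5000, 0.3100) x1=(-0.2600, -1.4600, 1.4100) x2=(1.7900, 1.2700, 1.7700) x3=(1.2200, 1.8800, -0.8300)
step 1: x0=(-1.7722, -1.5075, 0.2987) x1=(-0.2632, -1.4666, 1.4189) x2=(1.7962, 1.2617, 1.7785) x3=(1.2240, 1.8872, -0.8234)
step 2: x0=(-1.7740, -1.5147, 0.2875) x1=(-0.2663, -1.4729, 1.4277) x2=(1.8020, 1.2530, 1.7866) x3=(1.2276, 1.8938, -0.8163)
step 3: x0=(-1.7754, -1.5217, 0.2763) x1=(-0.2692, -1.4790, 1.4363) x2=(1.8073, 1.2440, 1.7946) x3=(1.2308, 1.8997, -0.8087)
step 4: x0=(-1.7765, -1.5283, 0.2652) x1=(-0.2720, -1.4847, 1.4448) x2=(1.8123, 1.2347, 1.8022) x3=(1.2337, 1.9049, -0.8006)
step 5: x0=(-1.7772, -1.5346, 0.2541) x1=(-0.2747, -1.4902, 1.4532) x2=(1.8169, 1.2251, 1.8096) x3=(1.2362, 1.9095, -0.7920)
step 6: x0=(-1.7775, -1.5406, 0.2431) x1=(-0.2773, -1.4953, 1.4615) x2=(1.8211, 1.2152, 1.8168) x3=(1.2384, 1.9134, -0.7829)
step 7: x0=(-1.7775, -1.5463, 0.2321) x1=(-0.2797, -1.5002, 1.4696) x2=(1.8249, 1.2050, 1.8236) x3=(1.2402, 1.9166, -0.7733)
step 8: x0=(-1.7771, -1.5518, 0.2213) x1=(-0.2821, -1.5048, 1.4776) x2=(1.8283, 1.1944, 1.8302) x3=(1.2416, 1.9192, -0.7633)
step 9: x0=(-1.7764, -1.5569, 0.2104) x1=(-0.2843, -1.5091, 1.4854) x2=(1.8313, 1.1836, 1.8365) x3=(1.2426, 1.9210, -0.7527)
step 10: x0=(-1.7753, -1.5617, 0.1997) x1=(-0.2863, -1.5130, 1.4931) x2=(1.8339, 1.1724, 1.8426) x3=(1.2433, 1.9222, -0.7417)
step 11: x0=(-1.7738, -1.5662, 0.1890) x1=(-0.2883, -1.5167, 1.5007) x2=(1.8361, 1.1610, 1.8484) x3=(1.2436, 1.9227, -0.7302)
step 12: x0=(-1.7719, -1.5704, 0.1784) x1=(-0.2901, -1.5201, 1.5082) x2=(1.8379, 1.1492, 1.8539) x3=(1.2435, 1.9226, -0.7182)
step 13: x0=(-1.7697, -1.5743, 0.1679) x1=(-0.2918, -1.5233, 1.5155) x2=(1.8393, 1.1372, 1.8591) x3=(1.2431, 1.9217, -0.7058)
step 14: x0=(-1.7671, -1.5779, 0.1575) x1=(-0.2934, -1.5261, 1.5226) x2=(1.8402, 1.1248, 1.8641) x3=(1.2423, 1.9202, -0.6929)
step 15: x0=(-1.7642, -1.5812, 0.1472) x1=(-0.2948, -1.5286, 1.5296) x2=(1.8408, 1.1122, 1.8688) x3=(1.2411, 1.9179, -0.6795)
step 16: x0=(-1.7609, -1.5842, 0.1369) x1=(-0.2961, -1.5308, 1.5365) x2=(1.8410, 1.0992, 1.8732) x3=(1.2396, 1.9150, -0.6657)
step 17: x0=(-1.7572, -1.5869, 0.1267) x1=(-0.2973, -1.5328, 1.5433) x2=(1.8408, 1.0860, 1.8774) x3=(1.2377, 1.9114, -0.6514)
step 18: x0=(-1.7532, -1.5893, 0.1166) x1=(-0.2984, -1.5344, 1.5499) x2=(1.8401, 1.0724, 1.8812) x3=(1.2354, 1.9071, -0.6366)
step 19: x0=(-1.7487, -1.5914, 0.1067) x1=(-0.2993, -1.5358, 1.5563) x2=(1.8391, 1.0586, 1.8848) x3=(1.2328, 1.9021, -0.6214)
step 20: x0=(-1.7440, -1.5932, 0.0968) x1=(-0.3002, -1.5369, 1.5627) x2=(1.8377, 1.0445, 1.8882) x3=(1.2298, 1.8964, -0.6058)
step 21: x0=(-1.7388, -1.5947, 0.0870) x1=(-0.3008, -1.5377, 1.5688) x2=(1.8359, 1.0301, 1.8912) x3=(1.2264, 1.8901, -0.5897)
step 22: x0=(-1.7333, -1.5959, 0.0773) x1=(-0.3014, -1.5382, 1.5749) x2=(1.8336, 1.0154, 1.8940) x3=(1.2227, 1.8830, -0.5731)
step 23: x0=(-1.7275, -1.5968, 0.0677) x1=(-0.3018, -1.5384, 1.5808) x2=(1.8310, 1.0004, 1.8965) x3=(1.2186, 1.8753, -0.5562)
step 24: x0=(-1.7213, -1.5974, 0.0583) x1=(-0.3022, -1.5384, 1.5865) x2=(1.8280, 0.9852, 1.8987) x3=(1.2141, 1.8668, -0.5388)
step 25: x0=(-1.7147, -1.5978, 0.0489) x1=(-0.3024, -1.5380, 1.5921) x2=(1.8246, 0.9697, 1.9007) x3=(1.2093, 1.8577, -0.5210)
step 26: x0=(-1.7078, -1.5978, 0.0396) x1=(-0.3024, -1.5374, 1.5976) x2=(1.8207, 0.9539, 1.9024) x3=(1.2042, 1.8480, -0.5028)
step 27: x0=(-1.7005, -1.5975, 0.0305) x1=(-0.3024, -1.5365, 1.6029) x2=(1.8165, 0.9378, 1.9038) x3=(1.1986, 1.8375, -0.4841)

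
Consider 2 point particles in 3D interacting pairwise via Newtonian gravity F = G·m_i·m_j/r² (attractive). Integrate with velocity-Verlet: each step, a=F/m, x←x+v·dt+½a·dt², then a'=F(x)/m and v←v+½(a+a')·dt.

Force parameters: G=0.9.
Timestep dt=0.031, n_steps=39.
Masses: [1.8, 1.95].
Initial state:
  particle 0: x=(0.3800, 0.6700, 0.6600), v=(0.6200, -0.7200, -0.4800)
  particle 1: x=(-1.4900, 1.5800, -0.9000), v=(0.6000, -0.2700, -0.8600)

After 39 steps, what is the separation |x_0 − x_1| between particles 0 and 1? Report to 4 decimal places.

step 0: x0=(0.3800, 0.6700, 0.6600) x1=(-1.4900, 1.5800, -0.9000)
step 1: x0=(0.3991, 0.6477, 0.6450) x1=(-1.4713, 1.5716, -0.9266)
step 2: x0=(0.4181, 0.6255, 0.6299) x1=(-1.4525, 1.5631, -0.9530)
step 3: x0=(0.4369, 0.6034, 0.6147) x1=(-1.4335, 1.5545, -0.9794)
step 4: x0=(0.4555, 0.5814, 0.5993) x1=(-1.4143, 1.5459, -1.0055)
step 5: x0=(0.4739, 0.5595, 0.5837) x1=(-1.3950, 1.5371, -1.0316)
step 6: x0=(0.4922, 0.5377, 0.5681) x1=(-1.3755, 1.5283, -1.0575)
step 7: x0=(0.5103, 0.5159, 0.5522) x1=(-1.3559, 1.5194, -1.0833)
step 8: x0=(0.5282, 0.4942, 0.5362) x1=(-1.3361, 1.5105, -1.1089)
step 9: x0=(0.5460, 0.4727, 0.5201) x1=(-1.3161, 1.5014, -1.1344)
step 10: x0=(0.5636, 0.4512, 0.5039) x1=(-1.2961, 1.4923, -1.1598)
step 11: x0=(0.5811, 0.4298, 0.4875) x1=(-1.2758, 1.4830, -1.1851)
step 12: x0=(0.5984, 0.4085, 0.4709) x1=(-1.2555, 1.4737, -1.2102)
step 13: x0=(0.6155, 0.3873, 0.4542) x1=(-1.2349, 1.4643, -1.2352)
step 14: x0=(0.6325, 0.3661, 0.4374) x1=(-1.2143, 1.4549, -1.2600)
step 15: x0=(0.6493, 0.3451, 0.4204) x1=(-1.1935, 1.4453, -1.2848)
step 16: x0=(0.6660, 0.3242, 0.4033) x1=(-1.1725, 1.4357, -1.3094)
step 17: x0=(0.6826, 0.3033, 0.3861) x1=(-1.1515, 1.4260, -1.3339)
step 18: x0=(0.6989, 0.2825, 0.3687) x1=(-1.1303, 1.4161, -1.3582)
step 19: x0=(0.7152, 0.2619, 0.3512) x1=(-1.1089, 1.4063, -1.3824)
step 20: x0=(0.7313, 0.2413, 0.3335) x1=(-1.0874, 1.3963, -1.4065)
step 21: x0=(0.7472, 0.2208, 0.3157) x1=(-1.0658, 1.3862, -1.4305)
step 22: x0=(0.7630, 0.2004, 0.2977) x1=(-1.0441, 1.3761, -1.4543)
step 23: x0=(0.7787, 0.1801, 0.2797) x1=(-1.0222, 1.3659, -1.4780)
step 24: x0=(0.7942, 0.1599, 0.2615) x1=(-1.0002, 1.3556, -1.5016)
step 25: x0=(0.8096, 0.1397, 0.2431) x1=(-0.9780, 1.3452, -1.5251)
step 26: x0=(0.8249, 0.1197, 0.2246) x1=(-0.9558, 1.3347, -1.5484)
step 27: x0=(0.8400, 0.0998, 0.2060) x1=(-0.9334, 1.3241, -1.5716)
step 28: x0=(0.8549, 0.0799, 0.1872) x1=(-0.9108, 1.3134, -1.5947)
step 29: x0=(0.8698, 0.0602, 0.1683) x1=(-0.8882, 1.3027, -1.6176)
step 30: x0=(0.8845, 0.0405, 0.1493) x1=(-0.8654, 1.2919, -1.6404)
step 31: x0=(0.8990, 0.0210, 0.1301) x1=(-0.8425, 1.2809, -1.6631)
step 32: x0=(0.9135, 0.0015, 0.1108) x1=(-0.8195, 1.2699, -1.6857)
step 33: x0=(0.9278, -0.0178, 0.0913) x1=(-0.7964, 1.2588, -1.7081)
step 34: x0=(0.9419, -0.0371, 0.0717) x1=(-0.7731, 1.2476, -1.7304)
step 35: x0=(0.9560, -0.0562, 0.0520) x1=(-0.7497, 1.2363, -1.7526)
step 36: x0=(0.9699, -0.0753, 0.0321) x1=(-0.7262, 1.2249, -1.7747)
step 37: x0=(0.9836, -0.0943, 0.0121) x1=(-0.7026, 1.2135, -1.7966)
step 38: x0=(0.9973, -0.1131, -0.0080) x1=(-0.6788, 1.2019, -1.8184)
step 39: x0=(1.0108, -0.1319, -0.0283) x1=(-0.6550, 1.1903, -1.8401)

2.7938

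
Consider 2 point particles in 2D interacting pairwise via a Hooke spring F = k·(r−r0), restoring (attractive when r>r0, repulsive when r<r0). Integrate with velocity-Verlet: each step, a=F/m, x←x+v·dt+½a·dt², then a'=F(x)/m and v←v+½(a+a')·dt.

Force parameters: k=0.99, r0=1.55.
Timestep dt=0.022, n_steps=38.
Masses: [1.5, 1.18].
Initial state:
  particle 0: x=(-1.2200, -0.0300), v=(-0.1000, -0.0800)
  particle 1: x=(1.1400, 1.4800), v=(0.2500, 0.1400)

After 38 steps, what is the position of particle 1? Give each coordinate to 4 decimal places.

step 0: x0=(-1.2200, -0.0300) x1=(1.1400, 1.4800)
step 1: x0=(-1.2220, -0.0317) x1=(1.1453, 1.4829)
step 2: x0=(-1.2237, -0.0331) x1=(1.1501, 1.4856)
step 3: x0=(-1.2251, -0.0343) x1=(1.1546, 1.4880)
step 4: x0=(-1.2261, -0.0353) x1=(1.1585, 1.4901)
step 5: x0=(-1.2267, -0.0361) x1=(1.1621, 1.4919)
step 6: x0=(-1.2271, -0.0366) x1=(1.1652, 1.4935)
step 7: x0=(-1.2270, -0.0370) x1=(1.1679, 1.4948)
step 8: x0=(-1.2267, -0.0371) x1=(1.1701, 1.4957)
step 9: x0=(-1.2259, -0.0370) x1=(1.1719, 1.4964)
step 10: x0=(-1.2249, -0.0366) x1=(1.1732, 1.4969)
step 11: x0=(-1.2234, -0.0361) x1=(1.1741, 1.4970)
step 12: x0=(-1.2217, -0.0353) x1=(1.1746, 1.4968)
step 13: x0=(-1.2195, -0.0343) x1=(1.1746, 1.4964)
step 14: x0=(-1.2171, -0.0331) x1=(1.1741, 1.4957)
step 15: x0=(-1.2143, -0.0316) x1=(1.1732, 1.4947)
step 16: x0=(-1.2111, -0.0299) x1=(1.1719, 1.4934)
step 17: x0=(-1.2076, -0.0281) x1=(1.1702, 1.4919)
step 18: x0=(-1.2037, -0.0260) x1=(1.1680, 1.4900)
step 19: x0=(-1.1996, -0.0236) x1=(1.1654, 1.4879)
step 20: x0=(-1.1950, -0.0211) x1=(1.1623, 1.4855)
step 21: x0=(-1.1902, -0.0183) x1=(1.1589, 1.4829)
step 22: x0=(-1.1850, -0.0154) x1=(1.1550, 1.4799)
step 23: x0=(-1.1795, -0.0122) x1=(1.1506, 1.4767)
step 24: x0=(-1.1736, -0.0088) x1=(1.1459, 1.4733)
step 25: x0=(-1.1674, -0.0052) x1=(1.1407, 1.4695)
step 26: x0=(-1.1609, -0.0014) x1=(1.1352, 1.4656)
step 27: x0=(-1.1541, 0.0026) x1=(1.1292, 1.4613)
step 28: x0=(-1.1470, 0.0068) x1=(1.1229, 1.4568)
step 29: x0=(-1.1396, 0.0112) x1=(1.1161, 1.4521)
step 30: x0=(-1.1318, 0.0158) x1=(1.1090, 1.4471)
step 31: x0=(-1.1238, 0.0206) x1=(1.1015, 1.4418)
step 32: x0=(-1.1155, 0.0255) x1=(1.0936, 1.4364)
step 33: x0=(-1.1068, 0.0307) x1=(1.0854, 1.4307)
step 34: x0=(-1.0979, 0.0360) x1=(1.0768, 1.4247)
step 35: x0=(-1.0888, 0.0415) x1=(1.0678, 1.4185)
step 36: x0=(-1.0793, 0.0472) x1=(1.0585, 1.4122)
step 37: x0=(-1.0696, 0.0531) x1=(1.0489, 1.4056)
step 38: x0=(-1.0596, 0.0591) x1=(1.0389, 1.3988)

(1.0389, 1.3988)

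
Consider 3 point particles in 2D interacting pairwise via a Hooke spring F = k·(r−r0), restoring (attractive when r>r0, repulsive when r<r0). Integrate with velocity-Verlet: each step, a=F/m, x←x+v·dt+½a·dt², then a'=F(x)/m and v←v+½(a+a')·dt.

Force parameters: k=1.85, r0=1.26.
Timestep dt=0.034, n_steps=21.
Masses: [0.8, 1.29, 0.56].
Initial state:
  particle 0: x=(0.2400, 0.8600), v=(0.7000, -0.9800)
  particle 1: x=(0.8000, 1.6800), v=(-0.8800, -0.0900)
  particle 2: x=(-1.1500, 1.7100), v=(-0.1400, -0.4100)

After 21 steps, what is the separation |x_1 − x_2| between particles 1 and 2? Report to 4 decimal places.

0.8243

step 0: x0=(0.2400, 0.8600) x1=(0.8000, 1.6800) x2=(-1.1500, 1.7100)
step 1: x0=(0.2632, 0.8266) x1=(0.7696, 1.6771) x2=(-1.1528, 1.6957)
step 2: x0=(0.2851, 0.7932) x1=(0.7384, 1.6747) x2=(-1.1518, 1.6805)
step 3: x0=(0.3057, 0.7598) x1=(0.7063, 1.6726) x2=(-1.1470, 1.6645)
step 4: x0=(0.3249, 0.7263) x1=(0.6734, 1.6709) x2=(-1.1385, 1.6476)
step 5: x0=(0.3429, 0.6929) x1=(0.6398, 1.6696) x2=(-1.1264, 1.6297)
step 6: x0=(0.3596, 0.6595) x1=(0.6054, 1.6687) x2=(-1.1107, 1.6109)
step 7: x0=(0.3751, 0.6263) x1=(0.5703, 1.6681) x2=(-1.0918, 1.5912)
step 8: x0=(0.3894, 0.5933) x1=(0.5347, 1.6678) x2=(-1.0697, 1.5704)
step 9: x0=(0.4025, 0.5606) x1=(0.4985, 1.6677) x2=(-1.0447, 1.5487)
step 10: x0=(0.4145, 0.5282) x1=(0.4618, 1.6679) x2=(-1.0171, 1.5261)
step 11: x0=(0.4254, 0.4963) x1=(0.4248, 1.6682) x2=(-0.9871, 1.5024)
step 12: x0=(0.4352, 0.4648) x1=(0.3876, 1.6686) x2=(-0.9550, 1.4778)
step 13: x0=(0.4441, 0.4339) x1=(0.3501, 1.6691) x2=(-0.9211, 1.4522)
step 14: x0=(0.4520, 0.4037) x1=(0.3126, 1.6696) x2=(-0.8858, 1.4255)
step 15: x0=(0.4591, 0.3742) x1=(0.2752, 1.6701) x2=(-0.8493, 1.3979)
step 16: x0=(0.4652, 0.3454) x1=(0.2379, 1.6706) x2=(-0.8120, 1.3693)
step 17: x0=(0.4706, 0.3176) x1=(0.2010, 1.6710) x2=(-0.7741, 1.3395)
step 18: x0=(0.4751, 0.2906) x1=(0.1644, 1.6714) x2=(-0.7361, 1.3087)
step 19: x0=(0.4790, 0.2646) x1=(0.1284, 1.6716) x2=(-0.6982, 1.2766)
step 20: x0=(0.4820, 0.2396) x1=(0.0929, 1.6719) x2=(-0.6606, 1.2432)
step 21: x0=(0.4845, 0.2157) x1=(0.0581, 1.6720) x2=(-0.6235, 1.2085)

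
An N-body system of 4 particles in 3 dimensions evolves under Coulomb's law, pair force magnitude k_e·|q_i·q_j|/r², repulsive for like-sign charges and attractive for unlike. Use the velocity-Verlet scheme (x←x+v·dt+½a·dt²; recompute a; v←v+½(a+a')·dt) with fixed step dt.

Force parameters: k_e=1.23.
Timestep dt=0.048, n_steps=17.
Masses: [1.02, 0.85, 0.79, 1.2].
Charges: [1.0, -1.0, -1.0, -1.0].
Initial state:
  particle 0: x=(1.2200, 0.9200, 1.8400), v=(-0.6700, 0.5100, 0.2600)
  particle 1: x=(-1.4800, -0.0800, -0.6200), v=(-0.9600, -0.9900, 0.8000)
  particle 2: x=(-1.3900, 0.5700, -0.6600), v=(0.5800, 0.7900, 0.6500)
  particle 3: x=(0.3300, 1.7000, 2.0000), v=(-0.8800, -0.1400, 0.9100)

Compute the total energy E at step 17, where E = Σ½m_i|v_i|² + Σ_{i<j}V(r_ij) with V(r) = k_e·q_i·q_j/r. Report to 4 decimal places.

3.8795

step 0: x0=(1.2200, 0.9200, 1.8400) x1=(-1.4800, -0.0800, -0.6200) x2=(-1.3900, 0.5700, -0.6600) x3=(0.3300, 1.7000, 2.0000)
step 1: x0=(1.1870, 0.9451, 1.8525) x1=(-1.5266, -0.1314, -0.5814) x2=(-1.3616, 0.6120, -0.6291) x3=(0.2885, 1.6928, 2.0437)
step 2: x0=(1.1521, 0.9713, 1.8650) x1=(-1.5744, -0.1884, -0.5424) x2=(-1.3318, 0.6599, -0.5986) x3=(0.2484, 1.6847, 2.0875)
step 3: x0=(1.1155, 0.9987, 1.8776) x1=(-1.6233, -0.2495, -0.5032) x2=(-1.3007, 0.7121, -0.5685) x3=(0.2099, 1.6758, 2.1312)
step 4: x0=(1.0769, 1.0273, 1.8904) x1=(-1.6732, -0.3138, -0.4639) x2=(-1.2684, 0.7676, -0.5387) x3=(0.1729, 1.6659, 2.1748)
step 5: x0=(1.0363, 1.0569, 1.9035) x1=(-1.7239, -0.3804, -0.4244) x2=(-1.2352, 0.8254, -0.5091) x3=(0.1375, 1.6552, 2.2183)
step 6: x0=(0.9937, 1.0876, 1.9168) x1=(-1.7753, -0.4489, -0.3847) x2=(-1.2011, 0.8852, -0.4798) x3=(0.1038, 1.6436, 2.2616)
step 7: x0=(0.9489, 1.1194, 1.9306) x1=(-1.8273, -0.5188, -0.3451) x2=(-1.1662, 0.9464, -0.4506) x3=(0.0719, 1.6312, 2.3046)
step 8: x0=(0.9019, 1.1522, 1.9449) x1=(-1.8797, -0.5900, -0.3053) x2=(-1.1307, 1.0089, -0.4216) x3=(0.0417, 1.6180, 2.3472)
step 9: x0=(0.8525, 1.1861, 1.9598) x1=(-1.9326, -0.6621, -0.2655) x2=(-1.0946, 1.0723, -0.3927) x3=(0.0135, 1.6040, 2.3894)
step 10: x0=(0.8008, 1.2209, 1.9755) x1=(-1.9858, -0.7351, -0.2257) x2=(-1.0580, 1.1365, -0.3640) x3=(-0.0128, 1.5893, 2.4310)
step 11: x0=(0.7465, 1.2566, 1.9921) x1=(-2.0393, -0.8088, -0.1858) x2=(-1.0209, 1.2014, -0.3353) x3=(-0.0370, 1.5738, 2.4718)
step 12: x0=(0.6895, 1.2932, 2.0098) x1=(-2.0931, -0.8830, -0.1460) x2=(-0.9834, 1.2669, -0.3068) x3=(-0.0591, 1.5576, 2.5117)
step 13: x0=(0.6296, 1.3305, 2.0288) x1=(-2.1471, -0.9578, -0.1061) x2=(-0.9455, 1.3329, -0.2783) x3=(-0.0788, 1.5407, 2.5506)
step 14: x0=(0.5669, 1.3686, 2.0494) x1=(-2.2013, -1.0330, -0.0662) x2=(-0.9072, 1.3993, -0.2498) x3=(-0.0962, 1.5233, 2.5881)
step 15: x0=(0.5010, 1.4073, 2.0719) x1=(-2.2557, -1.1087, -0.0263) x2=(-0.8685, 1.4661, -0.2214) x3=(-0.1110, 1.5054, 2.6240)
step 16: x0=(0.4318, 1.4463, 2.0967) x1=(-2.3102, -1.1846, 0.0136) x2=(-0.8294, 1.5333, -0.1930) x3=(-0.1232, 1.4872, 2.6580)
step 17: x0=(0.3592, 1.4855, 2.1242) x1=(-2.3649, -1.2609, 0.0535) x2=(-0.7901, 1.6008, -0.1645) x3=(-0.1326, 1.4688, 2.6896)
step 0 velocities: v0=(-0.6700, 0.5100, 0.2600) v1=(-0.9600, -0.9900, 0.8000) v2=(0.5800, 0.7900, 0.6500) v3=(-0.8800, -0.1400, 0.9100)
step 0: KE=2.9958, PE=0.8803, E=3.8762
step 17 velocities: v0=(-1.5489, 0.8149, 0.6074) v1=(-1.1402, -1.5917, 0.8314) v2=(0.8234, 1.4091, 0.5935) v3=(-0.1655, -0.3805, 0.6297)
step 17: KE=5.2059, PE=-1.3264, E=3.8795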